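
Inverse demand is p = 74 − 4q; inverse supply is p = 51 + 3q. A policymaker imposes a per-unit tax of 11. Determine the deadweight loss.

Competitive equilibrium: 74 − 4q = 51 + 3q → q* = 3.2857, p* = 60.8571.
With the tax, the buyer price exceeds the seller price by 11: (74 − 4q) − (51 + 3q) = 11 → q' = 1.7143.
Δq = 3.2857 − 1.7143 = 1.5714; the wedge equals the tax, 11.
The triangle = ½ × 1.5714 × 11 = 8.64.

8.64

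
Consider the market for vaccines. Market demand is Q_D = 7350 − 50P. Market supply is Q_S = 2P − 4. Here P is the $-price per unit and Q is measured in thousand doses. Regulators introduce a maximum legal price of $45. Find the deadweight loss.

In inverse form: demand P = 147 − 0.02Q, supply P = 2 + 0.5Q.
Competitive equilibrium: 147 − 0.02Q = 2 + 0.5Q → Q* = 278.8462, P* = 141.4231.
At the ceiling P = 45, quantity supplied = (45 − 2)/0.5 = 86.
Willingness to pay at Q' = 86: 147 − 0.02·86 = 145.28.
ΔQ = 278.8462 − 86 = 192.8462; wedge = 145.28 − 45 = 100.28.
Deadweight loss = ½ × 192.8462 × 100.28 = $9669.31 thousand.

$9669.31 thousand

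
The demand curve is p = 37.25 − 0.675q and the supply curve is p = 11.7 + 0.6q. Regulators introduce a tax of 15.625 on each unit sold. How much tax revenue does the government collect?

Competitive equilibrium: 37.25 − 0.675q = 11.7 + 0.6q → q* = 20.0392, p* = 23.7235.
With the tax, the buyer price exceeds the seller price by 15.625: (37.25 − 0.675q) − (11.7 + 0.6q) = 15.625 → q' = 7.7843.
Tax revenue = 15.625 × 7.7843 = 121.63.

121.63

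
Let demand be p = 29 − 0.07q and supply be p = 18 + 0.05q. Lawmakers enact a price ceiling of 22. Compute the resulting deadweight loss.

8.17

Competitive equilibrium: 29 − 0.07q = 18 + 0.05q → q* = 91.6667, p* = 22.5833.
At the ceiling p = 22, quantity supplied = (22 − 18)/0.05 = 80.
Willingness to pay at q' = 80: 29 − 0.07·80 = 23.4.
Δq = 91.6667 − 80 = 11.6667; wedge = 23.4 − 22 = 1.4.
Welfare loss = ½ × 11.6667 × 1.4 = 8.17.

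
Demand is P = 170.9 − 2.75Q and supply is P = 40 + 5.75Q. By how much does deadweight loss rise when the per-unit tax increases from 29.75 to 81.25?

Competitive equilibrium: 170.9 − 2.75Q = 40 + 5.75Q → Q* = 15.4, P* = 128.55.
For a per-unit tax t: ΔQ = t/8.5, so DWL = ½·t·(t/8.5) = t²/17.
At t = 29.75: DWL = 52.063. At t = 81.25: DWL = 388.327.
Increase = 388.327 − 52.063 = 336.26.

336.26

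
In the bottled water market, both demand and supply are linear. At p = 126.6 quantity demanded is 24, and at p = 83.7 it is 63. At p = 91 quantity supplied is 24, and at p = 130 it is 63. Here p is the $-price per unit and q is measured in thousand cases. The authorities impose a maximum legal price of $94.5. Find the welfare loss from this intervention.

$190.01 thousand

Demand slope = (83.7 − 126.6)/(63 − 24) = −1.1, so p = 153 − 1.1q.
Supply slope = (130 − 91)/(63 − 24) = 1, so p = 67 + q.
Competitive equilibrium: 153 − 1.1q = 67 + q → q* = 40.95238, p* = 107.95238.
At the ceiling p = 94.5, quantity supplied = (94.5 − 67)/1 = 27.5.
Willingness to pay at q' = 27.5: 153 − 1.1·27.5 = 122.75.
Δq = 40.95238 − 27.5 = 13.45238; wedge = 122.75 − 94.5 = 28.25.
DWL = ½ × 13.45238 × 28.25 = $190.01 thousand.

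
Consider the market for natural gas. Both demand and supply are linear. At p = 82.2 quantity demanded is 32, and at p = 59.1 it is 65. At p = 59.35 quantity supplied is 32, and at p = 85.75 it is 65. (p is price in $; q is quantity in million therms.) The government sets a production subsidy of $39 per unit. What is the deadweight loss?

$507 million

Demand slope = (59.1 − 82.2)/(65 − 32) = −0.7, so p = 104.6 − 0.7q.
Supply slope = (85.75 − 59.35)/(65 − 32) = 0.8, so p = 33.75 + 0.8q.
Competitive equilibrium: 104.6 − 0.7q = 33.75 + 0.8q → q* = 47.2333, p* = 71.5367.
The subsidy lowers effective supply by 39: p = 0.8q − 5.25.
New quantity: 104.6 − 0.7q = 0.8q − 5.25 → q' = 73.2333.
Overproduction Δq = 73.2333 − 47.2333 = 26; wedge = subsidy = 39.
Deadweight loss = ½ × 26 × 39 = $507 million.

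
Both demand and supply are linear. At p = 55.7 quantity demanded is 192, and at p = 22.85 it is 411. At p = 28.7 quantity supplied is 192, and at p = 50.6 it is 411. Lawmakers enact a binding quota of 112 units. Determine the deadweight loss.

Demand slope = (22.85 − 55.7)/(411 − 192) = −0.15, so p = 84.5 − 0.15q.
Supply slope = (50.6 − 28.7)/(411 − 192) = 0.1, so p = 9.5 + 0.1q.
Competitive equilibrium: 84.5 − 0.15q = 9.5 + 0.1q → q* = 300, p* = 39.5.
At q = 112: demand price = 84.5 − 0.15·112 = 67.7; supply price = 9.5 + 0.1·112 = 20.7.
Δq = 300 − 112 = 188; wedge = 67.7 − 20.7 = 47.
DWL = ½ × 188 × 47 = 4418.

4418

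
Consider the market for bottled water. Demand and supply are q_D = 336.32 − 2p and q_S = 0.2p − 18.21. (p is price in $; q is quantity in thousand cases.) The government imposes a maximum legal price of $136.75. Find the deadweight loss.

$65.49 thousand

In inverse form: demand p = 168.16 − 0.5q, supply p = 91.05 + 5q.
Competitive equilibrium: 168.16 − 0.5q = 91.05 + 5q → q* = 14.02, p* = 161.15.
At the ceiling p = 136.75, quantity supplied = (136.75 − 91.05)/5 = 9.14.
Willingness to pay at q' = 9.14: 168.16 − 0.5·9.14 = 163.59.
Δq = 14.02 − 9.14 = 4.88; wedge = 163.59 − 136.75 = 26.84.
DWL = ½ × 4.88 × 26.84 = $65.49 thousand.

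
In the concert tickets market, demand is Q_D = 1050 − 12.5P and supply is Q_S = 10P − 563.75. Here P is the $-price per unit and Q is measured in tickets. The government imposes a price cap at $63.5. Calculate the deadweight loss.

In inverse form: demand P = 84 − 0.08Q, supply P = 56.375 + 0.1Q.
Competitive equilibrium: 84 − 0.08Q = 56.375 + 0.1Q → Q* = 153.4722, P* = 71.7222.
At the ceiling P = 63.5, quantity supplied = (63.5 − 56.375)/0.1 = 71.25.
Willingness to pay at Q' = 71.25: 84 − 0.08·71.25 = 78.3.
ΔQ = 153.4722 − 71.25 = 82.2222; wedge = 78.3 − 63.5 = 14.8.
Welfare loss = ½ × 82.2222 × 14.8 = $608.44.

$608.44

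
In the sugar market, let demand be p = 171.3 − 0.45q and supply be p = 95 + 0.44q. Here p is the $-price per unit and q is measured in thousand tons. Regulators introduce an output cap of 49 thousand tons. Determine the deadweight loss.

Competitive equilibrium: 171.3 − 0.45q = 95 + 0.44q → q* = 85.7303, p* = 132.7213.
At q = 49: demand price = 171.3 − 0.45·49 = 149.25; supply price = 95 + 0.44·49 = 116.56.
Δq = 85.7303 − 49 = 36.7303; wedge = 149.25 − 116.56 = 32.69.
The triangle = ½ × 36.7303 × 32.69 = $600.36 thousand.

$600.36 thousand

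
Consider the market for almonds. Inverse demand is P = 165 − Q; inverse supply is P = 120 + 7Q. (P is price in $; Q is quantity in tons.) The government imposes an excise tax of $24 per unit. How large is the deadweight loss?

Competitive equilibrium: 165 − Q = 120 + 7Q → Q* = 5.625, P* = 159.375.
With the tax, the buyer price exceeds the seller price by 24: (165 − Q) − (120 + 7Q) = 24 → Q' = 2.625.
ΔQ = 5.625 − 2.625 = 3; the wedge equals the tax, 24.
Welfare loss = ½ × 3 × 24 = $36.

$36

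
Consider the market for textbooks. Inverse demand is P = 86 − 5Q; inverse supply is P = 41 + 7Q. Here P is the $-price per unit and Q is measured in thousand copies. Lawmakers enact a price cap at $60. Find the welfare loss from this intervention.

$6.44 thousand

Competitive equilibrium: 86 − 5Q = 41 + 7Q → Q* = 3.75, P* = 67.25.
At the ceiling P = 60, quantity supplied = (60 − 41)/7 = 2.7143.
Willingness to pay at Q' = 2.7143: 86 − 5·2.7143 = 72.4285.
ΔQ = 3.75 − 2.7143 = 1.0357; wedge = 72.4285 − 60 = 12.4285.
The triangle = ½ × 1.0357 × 12.4285 = $6.44 thousand.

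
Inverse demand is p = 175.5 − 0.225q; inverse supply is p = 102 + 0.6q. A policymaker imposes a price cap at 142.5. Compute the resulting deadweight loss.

192.29

Competitive equilibrium: 175.5 − 0.225q = 102 + 0.6q → q* = 89.0909, p* = 155.4545.
At the ceiling p = 142.5, quantity supplied = (142.5 − 102)/0.6 = 67.5.
Willingness to pay at q' = 67.5: 175.5 − 0.225·67.5 = 160.3125.
Δq = 89.0909 − 67.5 = 21.5909; wedge = 160.3125 − 142.5 = 17.8125.
The triangle = ½ × 21.5909 × 17.8125 = 192.29.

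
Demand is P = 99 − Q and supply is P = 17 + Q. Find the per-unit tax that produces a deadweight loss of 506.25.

Competitive equilibrium: 99 − Q = 17 + Q → Q* = 41, P* = 58.
A tax t gives ΔQ = t/2 and wedge t, so DWL = t²/4.
t²/4 = 506.25 → t² = 2025 → t = 45.

45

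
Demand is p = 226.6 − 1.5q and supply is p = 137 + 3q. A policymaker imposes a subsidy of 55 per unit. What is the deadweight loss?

336.11

Competitive equilibrium: 226.6 − 1.5q = 137 + 3q → q* = 19.9111, p* = 196.7333.
The subsidy lowers effective supply by 55: p = 82 + 3q.
New quantity: 226.6 − 1.5q = 82 + 3q → q' = 32.1333.
Overproduction Δq = 32.1333 − 19.9111 = 12.2222; wedge = subsidy = 55.
The triangle = ½ × 12.2222 × 55 = 336.11.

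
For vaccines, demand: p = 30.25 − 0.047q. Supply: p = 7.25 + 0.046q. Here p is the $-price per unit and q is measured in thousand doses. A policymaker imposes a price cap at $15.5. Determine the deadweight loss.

$214.79 thousand

Competitive equilibrium: 30.25 − 0.047q = 7.25 + 0.046q → q* = 247.3118, p* = 18.6263.
At the ceiling p = 15.5, quantity supplied = (15.5 − 7.25)/0.046 = 179.3478.
Willingness to pay at q' = 179.3478: 30.25 − 0.047·179.3478 = 21.8207.
Δq = 247.3118 − 179.3478 = 67.964; wedge = 21.8207 − 15.5 = 6.3207.
Deadweight loss = ½ × 67.964 × 6.3207 = $214.79 thousand.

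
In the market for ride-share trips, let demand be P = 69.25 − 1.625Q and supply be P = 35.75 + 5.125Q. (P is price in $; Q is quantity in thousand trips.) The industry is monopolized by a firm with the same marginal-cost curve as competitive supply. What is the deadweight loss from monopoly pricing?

$3.13 thousand

Competitive equilibrium: 69.25 − 1.625Q = 35.75 + 5.125Q → Q* = 4.963, P* = 61.1852.
Marginal revenue: MR = 69.25 − 3.25Q. Set MR = MC: 69.25 − 3.25Q = 35.75 + 5.125Q → Q_m = 4.
Price P_m = 69.25 − 1.625·4 = 62.75; MC(Q_m) = 35.75 + 5.125·4 = 56.25.
Competitive Q* = 4.963, so ΔQ = 0.963; wedge = 62.75 − 56.25 = 6.5.
Deadweight loss = ½ × 0.963 × 6.5 = $3.13 thousand.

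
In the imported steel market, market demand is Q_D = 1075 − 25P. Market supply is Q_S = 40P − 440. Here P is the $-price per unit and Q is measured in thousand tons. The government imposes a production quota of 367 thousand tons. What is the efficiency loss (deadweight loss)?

$510.32 thousand

In inverse form: demand P = 43 − 0.04Q, supply P = 11 + 0.025Q.
Competitive equilibrium: 43 − 0.04Q = 11 + 0.025Q → Q* = 492.3077, P* = 23.3077.
At Q = 367: demand price = 43 − 0.04·367 = 28.32; supply price = 11 + 0.025·367 = 20.175.
ΔQ = 492.3077 − 367 = 125.3077; wedge = 28.32 − 20.175 = 8.145.
The triangle = ½ × 125.3077 × 8.145 = $510.32 thousand.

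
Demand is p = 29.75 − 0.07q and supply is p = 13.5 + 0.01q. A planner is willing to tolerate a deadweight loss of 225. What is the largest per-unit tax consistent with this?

6

Competitive equilibrium: 29.75 − 0.07q = 13.5 + 0.01q → q* = 203.125, p* = 15.5313.
A tax t gives Δq = t/0.08 and wedge t, so DWL = t²/0.16.
t²/0.16 = 225 → t² = 36 → t = 6.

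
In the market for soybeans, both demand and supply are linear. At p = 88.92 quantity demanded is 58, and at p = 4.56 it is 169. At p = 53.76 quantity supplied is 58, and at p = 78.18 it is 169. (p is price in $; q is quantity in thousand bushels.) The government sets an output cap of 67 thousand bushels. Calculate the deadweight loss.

Demand slope = (4.56 − 88.92)/(169 − 58) = −0.76, so p = 133 − 0.76q.
Supply slope = (78.18 − 53.76)/(169 − 58) = 0.22, so p = 41 + 0.22q.
Competitive equilibrium: 133 − 0.76q = 41 + 0.22q → q* = 93.8776, p* = 61.6531.
At q = 67: demand price = 133 − 0.76·67 = 82.08; supply price = 41 + 0.22·67 = 55.74.
Δq = 93.8776 − 67 = 26.8776; wedge = 82.08 − 55.74 = 26.34.
Welfare loss = ½ × 26.8776 × 26.34 = $353.98 thousand.

$353.98 thousand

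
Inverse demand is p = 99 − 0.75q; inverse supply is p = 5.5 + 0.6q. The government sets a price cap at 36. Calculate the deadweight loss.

229.17

Competitive equilibrium: 99 − 0.75q = 5.5 + 0.6q → q* = 69.2593, p* = 47.0556.
At the ceiling p = 36, quantity supplied = (36 − 5.5)/0.6 = 50.8333.
Willingness to pay at q' = 50.8333: 99 − 0.75·50.8333 = 60.875.
Δq = 69.2593 − 50.8333 = 18.426; wedge = 60.875 − 36 = 24.875.
Welfare loss = ½ × 18.426 × 24.875 = 229.17.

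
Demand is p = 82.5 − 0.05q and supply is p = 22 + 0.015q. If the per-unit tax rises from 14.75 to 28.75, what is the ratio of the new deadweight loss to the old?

Competitive equilibrium: 82.5 − 0.05q = 22 + 0.015q → q* = 930.7692, p* = 35.9615.
For a per-unit tax t: Δq = t/0.065, so DWL = ½·t·(t/0.065) = t²/0.13.
At t = 14.75: DWL = 1673.558. At t = 28.75: DWL = 6358.173.
Ratio = (28.75/14.75)² = 3.799.

3.799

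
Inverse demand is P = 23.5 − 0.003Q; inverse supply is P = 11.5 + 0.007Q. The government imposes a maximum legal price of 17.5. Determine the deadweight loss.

Competitive equilibrium: 23.5 − 0.003Q = 11.5 + 0.007Q → Q* = 1200, P* = 19.9.
At the ceiling P = 17.5, quantity supplied = (17.5 − 11.5)/0.007 = 857.1429.
Willingness to pay at Q' = 857.1429: 23.5 − 0.003·857.1429 = 20.9286.
ΔQ = 1200 − 857.1429 = 342.8571; wedge = 20.9286 − 17.5 = 3.4286.
DWL = ½ × 342.8571 × 3.4286 = 587.76.

587.76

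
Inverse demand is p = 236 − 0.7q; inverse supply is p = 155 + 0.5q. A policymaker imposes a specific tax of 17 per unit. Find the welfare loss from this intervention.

120.42

Competitive equilibrium: 236 − 0.7q = 155 + 0.5q → q* = 67.5, p* = 188.75.
With the tax, the buyer price exceeds the seller price by 17: (236 − 0.7q) − (155 + 0.5q) = 17 → q' = 53.3333.
Δq = 67.5 − 53.3333 = 14.1667; the wedge equals the tax, 17.
Welfare loss = ½ × 14.1667 × 17 = 120.42.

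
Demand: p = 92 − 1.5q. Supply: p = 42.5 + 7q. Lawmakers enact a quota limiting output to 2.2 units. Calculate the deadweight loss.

Competitive equilibrium: 92 − 1.5q = 42.5 + 7q → q* = 5.8235, p* = 83.2647.
At q = 2.2: demand price = 92 − 1.5·2.2 = 88.7; supply price = 42.5 + 7·2.2 = 57.9.
Δq = 5.8235 − 2.2 = 3.6235; wedge = 88.7 − 57.9 = 30.8.
Welfare loss = ½ × 3.6235 × 30.8 = 55.80.

55.80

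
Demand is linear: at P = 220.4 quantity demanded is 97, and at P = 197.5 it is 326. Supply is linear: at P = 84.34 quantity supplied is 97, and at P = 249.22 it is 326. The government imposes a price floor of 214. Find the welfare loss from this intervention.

4259.52

Demand slope = (197.5 − 220.4)/(326 − 97) = −0.1, so P = 230.1 − 0.1Q.
Supply slope = (249.22 − 84.34)/(326 − 97) = 0.72, so P = 14.5 + 0.72Q.
Competitive equilibrium: 230.1 − 0.1Q = 14.5 + 0.72Q → Q* = 262.9268, P* = 203.8073.
At the floor P = 214, quantity demanded = (230.1 − 214)/0.1 = 161.
Sellers' marginal cost at Q' = 161: 14.5 + 0.72·161 = 130.42.
ΔQ = 262.9268 − 161 = 101.9268; wedge = 214 − 130.42 = 83.58.
Welfare loss = ½ × 101.9268 × 83.58 = 4259.52.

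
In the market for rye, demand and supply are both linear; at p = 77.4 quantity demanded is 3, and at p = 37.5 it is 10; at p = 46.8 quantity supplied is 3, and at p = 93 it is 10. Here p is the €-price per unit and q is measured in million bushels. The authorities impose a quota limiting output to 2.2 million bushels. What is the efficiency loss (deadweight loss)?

Demand slope = (37.5 − 77.4)/(10 − 3) = −5.7, so p = 94.5 − 5.7q.
Supply slope = (93 − 46.8)/(10 − 3) = 6.6, so p = 27 + 6.6q.
Competitive equilibrium: 94.5 − 5.7q = 27 + 6.6q → q* = 5.4878, p* = 63.2195.
At q = 2.2: demand price = 94.5 − 5.7·2.2 = 81.96; supply price = 27 + 6.6·2.2 = 41.52.
Δq = 5.4878 − 2.2 = 3.2878; wedge = 81.96 − 41.52 = 40.44.
The triangle = ½ × 3.2878 × 40.44 = €66.48 million.

€66.48 million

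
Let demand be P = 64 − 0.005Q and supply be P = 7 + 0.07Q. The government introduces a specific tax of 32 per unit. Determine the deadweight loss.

6826.67

Competitive equilibrium: 64 − 0.005Q = 7 + 0.07Q → Q* = 760, P* = 60.2.
With the tax, the buyer price exceeds the seller price by 32: (64 − 0.005Q) − (7 + 0.07Q) = 32 → Q' = 333.3333.
ΔQ = 760 − 333.3333 = 426.6667; the wedge equals the tax, 32.
DWL = ½ × 426.6667 × 32 = 6826.67.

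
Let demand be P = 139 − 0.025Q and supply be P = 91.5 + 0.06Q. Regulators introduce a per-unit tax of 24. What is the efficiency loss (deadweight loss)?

3388.24

Competitive equilibrium: 139 − 0.025Q = 91.5 + 0.06Q → Q* = 558.82353, P* = 125.02941.
With the tax, the buyer price exceeds the seller price by 24: (139 − 0.025Q) − (91.5 + 0.06Q) = 24 → Q' = 276.47059.
ΔQ = 558.82353 − 276.47059 = 282.35294; the wedge equals the tax, 24.
Deadweight loss = ½ × 282.35294 × 24 = 3388.24.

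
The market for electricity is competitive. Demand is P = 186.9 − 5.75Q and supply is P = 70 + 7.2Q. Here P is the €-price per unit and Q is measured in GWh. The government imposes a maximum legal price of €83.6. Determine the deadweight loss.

Competitive equilibrium: 186.9 − 5.75Q = 70 + 7.2Q → Q* = 9.027, P* = 134.9946.
At the ceiling P = 83.6, quantity supplied = (83.6 − 70)/7.2 = 1.8889.
Willingness to pay at Q' = 1.8889: 186.9 − 5.75·1.8889 = 176.0388.
ΔQ = 9.027 − 1.8889 = 7.1381; wedge = 176.0388 − 83.6 = 92.4388.
DWL = ½ × 7.1381 × 92.4388 = €329.92.

€329.92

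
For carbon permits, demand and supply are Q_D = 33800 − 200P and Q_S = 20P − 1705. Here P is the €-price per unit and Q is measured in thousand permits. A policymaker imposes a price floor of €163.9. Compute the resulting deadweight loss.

€6950.20 thousand

In inverse form: demand P = 169 − 0.005Q, supply P = 85.25 + 0.05Q.
Competitive equilibrium: 169 − 0.005Q = 85.25 + 0.05Q → Q* = 1522.7273, P* = 161.3864.
At the floor P = 163.9, quantity demanded = (169 − 163.9)/0.005 = 1020.
Sellers' marginal cost at Q' = 1020: 85.25 + 0.05·1020 = 136.25.
ΔQ = 1522.7273 − 1020 = 502.7273; wedge = 163.9 − 136.25 = 27.65.
Welfare loss = ½ × 502.7273 × 27.65 = €6950.20 thousand.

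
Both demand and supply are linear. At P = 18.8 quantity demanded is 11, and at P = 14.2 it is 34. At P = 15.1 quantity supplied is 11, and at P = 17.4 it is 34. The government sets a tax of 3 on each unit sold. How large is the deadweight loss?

Demand slope = (14.2 − 18.8)/(34 − 11) = −0.2, so P = 21 − 0.2Q.
Supply slope = (17.4 − 15.1)/(34 − 11) = 0.1, so P = 14 + 0.1Q.
Competitive equilibrium: 21 − 0.2Q = 14 + 0.1Q → Q* = 23.3333, P* = 16.3333.
With the tax, the buyer price exceeds the seller price by 3: (21 − 0.2Q) − (14 + 0.1Q) = 3 → Q' = 13.3333.
ΔQ = 23.3333 − 13.3333 = 10; the wedge equals the tax, 3.
The triangle = ½ × 10 × 3 = 15.

15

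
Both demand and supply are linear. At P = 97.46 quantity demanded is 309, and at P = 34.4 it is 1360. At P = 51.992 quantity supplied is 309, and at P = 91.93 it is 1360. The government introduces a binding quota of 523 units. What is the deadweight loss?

Demand slope = (34.4 − 97.46)/(1360 − 309) = −0.06, so P = 116 − 0.06Q.
Supply slope = (91.93 − 51.992)/(1360 − 309) = 0.038, so P = 40.25 + 0.038Q.
Competitive equilibrium: 116 − 0.06Q = 40.25 + 0.038Q → Q* = 772.9592, P* = 69.6224.
At Q = 523: demand price = 116 − 0.06·523 = 84.62; supply price = 40.25 + 0.038·523 = 60.124.
ΔQ = 772.9592 − 523 = 249.9592; wedge = 84.62 − 60.124 = 24.496.
The triangle = ½ × 249.9592 × 24.496 = 3061.50.

3061.50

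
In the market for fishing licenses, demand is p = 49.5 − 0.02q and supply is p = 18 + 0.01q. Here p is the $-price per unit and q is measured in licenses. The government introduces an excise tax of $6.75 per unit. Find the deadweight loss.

Competitive equilibrium: 49.5 − 0.02q = 18 + 0.01q → q* = 1050, p* = 28.5.
With the tax, the buyer price exceeds the seller price by 6.75: (49.5 − 0.02q) − (18 + 0.01q) = 6.75 → q' = 825.
Δq = 1050 − 825 = 225; the wedge equals the tax, 6.75.
The triangle = ½ × 225 × 6.75 = $759.375.

$759.375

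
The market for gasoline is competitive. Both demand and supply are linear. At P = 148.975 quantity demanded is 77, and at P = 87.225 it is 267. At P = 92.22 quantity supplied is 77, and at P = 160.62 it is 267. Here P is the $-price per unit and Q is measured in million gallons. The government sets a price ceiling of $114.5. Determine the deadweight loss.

Demand slope = (87.225 − 148.975)/(267 − 77) = −0.325, so P = 174 − 0.325Q.
Supply slope = (160.62 − 92.22)/(267 − 77) = 0.36, so P = 64.5 + 0.36Q.
Competitive equilibrium: 174 − 0.325Q = 64.5 + 0.36Q → Q* = 159.854, P* = 122.0474.
At the ceiling P = 114.5, quantity supplied = (114.5 − 64.5)/0.36 = 138.8889.
Willingness to pay at Q' = 138.8889: 174 − 0.325·138.8889 = 128.8611.
ΔQ = 159.854 − 138.8889 = 20.9651; wedge = 128.8611 − 114.5 = 14.3611.
Welfare loss = ½ × 20.9651 × 14.3611 = $150.54 million.

$150.54 million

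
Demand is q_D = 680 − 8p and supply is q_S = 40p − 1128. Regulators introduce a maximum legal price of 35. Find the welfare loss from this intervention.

In inverse form: demand p = 85 − 0.125q, supply p = 28.2 + 0.025q.
Competitive equilibrium: 85 − 0.125q = 28.2 + 0.025q → q* = 378.6667, p* = 37.6667.
At the ceiling p = 35, quantity supplied = (35 − 28.2)/0.025 = 272.
Willingness to pay at q' = 272: 85 − 0.125·272 = 51.
Δq = 378.6667 − 272 = 106.6667; wedge = 51 − 35 = 16.
Deadweight loss = ½ × 106.6667 × 16 = 853.33.

853.33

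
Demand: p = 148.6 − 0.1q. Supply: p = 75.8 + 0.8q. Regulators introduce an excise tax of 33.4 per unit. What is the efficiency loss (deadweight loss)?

Competitive equilibrium: 148.6 − 0.1q = 75.8 + 0.8q → q* = 80.8889, p* = 140.5111.
With the tax, the buyer price exceeds the seller price by 33.4: (148.6 − 0.1q) − (75.8 + 0.8q) = 33.4 → q' = 43.7778.
Δq = 80.8889 − 43.7778 = 37.1111; the wedge equals the tax, 33.4.
DWL = ½ × 37.1111 × 33.4 = 619.76.

619.76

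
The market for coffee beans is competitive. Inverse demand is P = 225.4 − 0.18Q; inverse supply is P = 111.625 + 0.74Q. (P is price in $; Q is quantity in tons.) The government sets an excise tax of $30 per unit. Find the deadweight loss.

$489.13

Competitive equilibrium: 225.4 − 0.18Q = 111.625 + 0.74Q → Q* = 123.6685, P* = 203.1397.
With the tax, the buyer price exceeds the seller price by 30: (225.4 − 0.18Q) − (111.625 + 0.74Q) = 30 → Q' = 91.0598.
ΔQ = 123.6685 − 91.0598 = 32.6087; the wedge equals the tax, 30.
DWL = ½ × 32.6087 × 30 = $489.13.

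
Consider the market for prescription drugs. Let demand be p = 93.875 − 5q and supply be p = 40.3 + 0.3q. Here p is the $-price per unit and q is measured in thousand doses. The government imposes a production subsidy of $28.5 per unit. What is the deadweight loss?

$76.63 thousand

Competitive equilibrium: 93.875 − 5q = 40.3 + 0.3q → q* = 10.1085, p* = 43.3325.
The subsidy lowers effective supply by 28.5: p = 11.8 + 0.3q.
New quantity: 93.875 − 5q = 11.8 + 0.3q → q' = 15.4858.
Overproduction Δq = 15.4858 − 10.1085 = 5.3773; wedge = subsidy = 28.5.
The triangle = ½ × 5.3773 × 28.5 = $76.63 thousand.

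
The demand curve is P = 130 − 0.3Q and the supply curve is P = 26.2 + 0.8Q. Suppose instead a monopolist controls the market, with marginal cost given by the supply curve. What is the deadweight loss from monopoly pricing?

Competitive equilibrium: 130 − 0.3Q = 26.2 + 0.8Q → Q* = 94.3636, P* = 101.6909.
Marginal revenue: MR = 130 − 0.6Q. Set MR = MC: 130 − 0.6Q = 26.2 + 0.8Q → Q_m = 74.1429.
Price P_m = 130 − 0.3·74.1429 = 107.7571; MC(Q_m) = 26.2 + 0.8·74.1429 = 85.5143.
Competitive Q* = 94.3636, so ΔQ = 20.2207; wedge = 107.7571 − 85.5143 = 22.2428.
The triangle = ½ × 20.2207 × 22.2428 = 224.88.

224.88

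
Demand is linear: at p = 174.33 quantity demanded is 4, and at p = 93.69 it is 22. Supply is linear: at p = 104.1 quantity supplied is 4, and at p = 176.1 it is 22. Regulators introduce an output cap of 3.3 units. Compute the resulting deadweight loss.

Demand slope = (93.69 − 174.33)/(22 − 4) = −4.48, so p = 192.25 − 4.48q.
Supply slope = (176.1 − 104.1)/(22 − 4) = 4, so p = 88.1 + 4q.
Competitive equilibrium: 192.25 − 4.48q = 88.1 + 4q → q* = 12.28184, p* = 137.22736.
At q = 3.3: demand price = 192.25 − 4.48·3.3 = 177.466; supply price = 88.1 + 4·3.3 = 101.3.
Δq = 12.28184 − 3.3 = 8.98184; wedge = 177.466 − 101.3 = 76.166.
Welfare loss = ½ × 8.98184 × 76.166 = 342.06.

342.06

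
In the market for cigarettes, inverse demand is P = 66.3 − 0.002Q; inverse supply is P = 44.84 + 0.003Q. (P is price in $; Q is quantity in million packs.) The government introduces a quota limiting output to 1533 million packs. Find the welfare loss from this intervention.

$19030.20 million

Competitive equilibrium: 66.3 − 0.002Q = 44.84 + 0.003Q → Q* = 4292, P* = 57.716.
At Q = 1533: demand price = 66.3 − 0.002·1533 = 63.234; supply price = 44.84 + 0.003·1533 = 49.439.
ΔQ = 4292 − 1533 = 2759; wedge = 63.234 − 49.439 = 13.795.
The triangle = ½ × 2759 × 13.795 = $19030.20 million.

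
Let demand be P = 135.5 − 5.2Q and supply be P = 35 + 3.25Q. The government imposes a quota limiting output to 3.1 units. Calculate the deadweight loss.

326.70

Competitive equilibrium: 135.5 − 5.2Q = 35 + 3.25Q → Q* = 11.8935, P* = 73.6538.
At Q = 3.1: demand price = 135.5 − 5.2·3.1 = 119.38; supply price = 35 + 3.25·3.1 = 45.075.
ΔQ = 11.8935 − 3.1 = 8.7935; wedge = 119.38 − 45.075 = 74.305.
Deadweight loss = ½ × 8.7935 × 74.305 = 326.70.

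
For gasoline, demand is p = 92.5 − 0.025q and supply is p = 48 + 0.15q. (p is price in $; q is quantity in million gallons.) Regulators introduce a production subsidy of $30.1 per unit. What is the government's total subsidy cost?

Competitive equilibrium: 92.5 − 0.025q = 48 + 0.15q → q* = 254.2857, p* = 86.1429.
The subsidy lowers effective supply by 30.1: p = 17.9 + 0.15q.
New quantity: 92.5 − 0.025q = 17.9 + 0.15q → q' = 426.2857.
Total subsidy cost = 30.1 × 426.2857 = $12831.20 million.

$12831.20 million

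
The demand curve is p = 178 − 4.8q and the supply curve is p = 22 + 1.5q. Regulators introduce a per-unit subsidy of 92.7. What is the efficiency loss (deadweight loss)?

682.01

Competitive equilibrium: 178 − 4.8q = 22 + 1.5q → q* = 24.7619, p* = 59.1429.
The subsidy lowers effective supply by 92.7: p = 1.5q − 70.7.
New quantity: 178 − 4.8q = 1.5q − 70.7 → q' = 39.4762.
Overproduction Δq = 39.4762 − 24.7619 = 14.7143; wedge = subsidy = 92.7.
Welfare loss = ½ × 14.7143 × 92.7 = 682.01.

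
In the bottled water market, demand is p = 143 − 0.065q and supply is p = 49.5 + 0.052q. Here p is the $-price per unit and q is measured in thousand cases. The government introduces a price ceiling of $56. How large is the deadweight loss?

Competitive equilibrium: 143 − 0.065q = 49.5 + 0.052q → q* = 799.1453, p* = 91.0556.
At the ceiling p = 56, quantity supplied = (56 − 49.5)/0.052 = 125.
Willingness to pay at q' = 125: 143 − 0.065·125 = 134.875.
Δq = 799.1453 − 125 = 674.1453; wedge = 134.875 − 56 = 78.875.
Deadweight loss = ½ × 674.1453 × 78.875 = $26586.61 thousand.

$26586.61 thousand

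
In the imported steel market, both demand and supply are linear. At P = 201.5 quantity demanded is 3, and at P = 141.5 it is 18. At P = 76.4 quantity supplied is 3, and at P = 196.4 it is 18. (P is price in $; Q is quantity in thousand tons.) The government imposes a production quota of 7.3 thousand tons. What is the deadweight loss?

Demand slope = (141.5 − 201.5)/(18 − 3) = −4, so P = 213.5 − 4Q.
Supply slope = (196.4 − 76.4)/(18 − 3) = 8, so P = 52.4 + 8Q.
Competitive equilibrium: 213.5 − 4Q = 52.4 + 8Q → Q* = 13.425, P* = 159.8.
At Q = 7.3: demand price = 213.5 − 4·7.3 = 184.3; supply price = 52.4 + 8·7.3 = 110.8.
ΔQ = 13.425 − 7.3 = 6.125; wedge = 184.3 − 110.8 = 73.5.
Deadweight loss = ½ × 6.125 × 73.5 = $225.09 thousand.

$225.09 thousand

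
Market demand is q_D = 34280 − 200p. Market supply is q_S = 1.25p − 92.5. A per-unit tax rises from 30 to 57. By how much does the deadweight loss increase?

In inverse form: demand p = 171.4 − 0.005q, supply p = 74 + 0.8q.
Competitive equilibrium: 171.4 − 0.005q = 74 + 0.8q → q* = 120.9938, p* = 170.795.
For a per-unit tax t: Δq = t/0.805, so DWL = ½·t·(t/0.805) = t²/1.61.
At t = 30: DWL = 559.006. At t = 57: DWL = 2018.012.
Increase = 2018.012 − 559.006 = 1459.01.

1459.01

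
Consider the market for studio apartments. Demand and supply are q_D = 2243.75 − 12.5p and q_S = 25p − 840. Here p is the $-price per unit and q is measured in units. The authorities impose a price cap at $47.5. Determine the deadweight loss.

In inverse form: demand p = 179.5 − 0.08q, supply p = 33.6 + 0.04q.
Competitive equilibrium: 179.5 − 0.08q = 33.6 + 0.04q → q* = 1215.83333, p* = 82.23333.
At the ceiling p = 47.5, quantity supplied = (47.5 − 33.6)/0.04 = 347.5.
Willingness to pay at q' = 347.5: 179.5 − 0.08·347.5 = 151.7.
Δq = 1215.83333 − 347.5 = 868.33333; wedge = 151.7 − 47.5 = 104.2.
The triangle = ½ × 868.33333 × 104.2 = $45240.17.

$45240.17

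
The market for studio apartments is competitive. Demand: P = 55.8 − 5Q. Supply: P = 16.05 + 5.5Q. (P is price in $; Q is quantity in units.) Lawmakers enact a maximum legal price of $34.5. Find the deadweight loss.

$0.98

Competitive equilibrium: 55.8 − 5Q = 16.05 + 5.5Q → Q* = 3.7857, P* = 36.8714.
At the ceiling P = 34.5, quantity supplied = (34.5 − 16.05)/5.5 = 3.3545.
Willingness to pay at Q' = 3.3545: 55.8 − 5·3.3545 = 39.0275.
ΔQ = 3.7857 − 3.3545 = 0.4312; wedge = 39.0275 − 34.5 = 4.5275.
DWL = ½ × 0.4312 × 4.5275 = $0.98.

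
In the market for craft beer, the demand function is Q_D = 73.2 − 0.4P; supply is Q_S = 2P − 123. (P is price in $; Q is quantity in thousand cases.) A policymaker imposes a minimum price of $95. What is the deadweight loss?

In inverse form: demand P = 183 − 2.5Q, supply P = 61.5 + 0.5Q.
Competitive equilibrium: 183 − 2.5Q = 61.5 + 0.5Q → Q* = 40.5, P* = 81.75.
At the floor P = 95, quantity demanded = (183 − 95)/2.5 = 35.2.
Sellers' marginal cost at Q' = 35.2: 61.5 + 0.5·35.2 = 79.1.
ΔQ = 40.5 − 35.2 = 5.3; wedge = 95 − 79.1 = 15.9.
DWL = ½ × 5.3 × 15.9 = $42.135 thousand.

$42.135 thousand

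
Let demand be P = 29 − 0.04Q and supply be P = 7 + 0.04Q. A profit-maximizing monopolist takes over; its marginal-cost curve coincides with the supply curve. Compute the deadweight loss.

336.11

Competitive equilibrium: 29 − 0.04Q = 7 + 0.04Q → Q* = 275, P* = 18.
Marginal revenue: MR = 29 − 0.08Q. Set MR = MC: 29 − 0.08Q = 7 + 0.04Q → Q_m = 183.3333.
Price P_m = 29 − 0.04·183.3333 = 21.6667; MC(Q_m) = 7 + 0.04·183.3333 = 14.3333.
Competitive Q* = 275, so ΔQ = 91.6667; wedge = 21.6667 − 14.3333 = 7.3334.
Deadweight loss = ½ × 91.6667 × 7.3334 = 336.11.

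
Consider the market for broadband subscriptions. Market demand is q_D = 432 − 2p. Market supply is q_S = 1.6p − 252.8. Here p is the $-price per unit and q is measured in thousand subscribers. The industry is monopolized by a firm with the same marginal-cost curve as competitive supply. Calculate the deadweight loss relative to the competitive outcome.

In inverse form: demand p = 216 − 0.5q, supply p = 158 + 0.625q.
Competitive equilibrium: 216 − 0.5q = 158 + 0.625q → q* = 51.5556, p* = 190.2222.
Marginal revenue: MR = 216 − q. Set MR = MC: 216 − q = 158 + 0.625q → q_m = 35.6923.
Price p_m = 216 − 0.5·35.6923 = 198.1539; MC(q_m) = 158 + 0.625·35.6923 = 180.3077.
Competitive q* = 51.5556, so Δq = 15.8633; wedge = 198.1539 − 180.3077 = 17.8462.
DWL = ½ × 15.8633 × 17.8462 = $141.55 thousand.

$141.55 thousand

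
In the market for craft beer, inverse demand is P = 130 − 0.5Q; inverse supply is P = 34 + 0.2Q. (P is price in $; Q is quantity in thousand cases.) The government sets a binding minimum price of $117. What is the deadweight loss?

$4323.46 thousand

Competitive equilibrium: 130 − 0.5Q = 34 + 0.2Q → Q* = 137.1429, P* = 61.4286.
At the floor P = 117, quantity demanded = (130 − 117)/0.5 = 26.
Sellers' marginal cost at Q' = 26: 34 + 0.2·26 = 39.2.
ΔQ = 137.1429 − 26 = 111.1429; wedge = 117 − 39.2 = 77.8.
The triangle = ½ × 111.1429 × 77.8 = $4323.46 thousand.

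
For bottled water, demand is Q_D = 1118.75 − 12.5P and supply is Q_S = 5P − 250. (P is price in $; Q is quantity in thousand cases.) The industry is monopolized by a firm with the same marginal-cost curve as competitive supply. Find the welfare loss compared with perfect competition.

In inverse form: demand P = 89.5 − 0.08Q, supply P = 50 + 0.2Q.
Competitive equilibrium: 89.5 − 0.08Q = 50 + 0.2Q → Q* = 141.0714, P* = 78.2143.
Marginal revenue: MR = 89.5 − 0.16Q. Set MR = MC: 89.5 − 0.16Q = 50 + 0.2Q → Q_m = 109.7222.
Price P_m = 89.5 − 0.08·109.7222 = 80.7222; MC(Q_m) = 50 + 0.2·109.7222 = 71.9444.
Competitive Q* = 141.0714, so ΔQ = 31.3492; wedge = 80.7222 − 71.9444 = 8.7778.
The triangle = ½ × 31.3492 × 8.7778 = $137.59 thousand.

$137.59 thousand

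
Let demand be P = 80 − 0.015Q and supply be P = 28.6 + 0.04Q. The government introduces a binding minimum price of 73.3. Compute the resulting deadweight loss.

Competitive equilibrium: 80 − 0.015Q = 28.6 + 0.04Q → Q* = 934.54545, P* = 65.98182.
At the floor P = 73.3, quantity demanded = (80 − 73.3)/0.015 = 446.66667.
Sellers' marginal cost at Q' = 446.66667: 28.6 + 0.04·446.66667 = 46.46667.
ΔQ = 934.54545 − 446.66667 = 487.87878; wedge = 73.3 − 46.46667 = 26.83333.
Welfare loss = ½ × 487.87878 × 26.83333 = 6545.71.

6545.71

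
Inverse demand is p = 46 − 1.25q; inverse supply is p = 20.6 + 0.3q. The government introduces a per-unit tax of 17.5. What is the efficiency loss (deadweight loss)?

98.79

Competitive equilibrium: 46 − 1.25q = 20.6 + 0.3q → q* = 16.3871, p* = 25.5161.
With the tax, the buyer price exceeds the seller price by 17.5: (46 − 1.25q) − (20.6 + 0.3q) = 17.5 → q' = 5.0968.
Δq = 16.3871 − 5.0968 = 11.2903; the wedge equals the tax, 17.5.
The triangle = ½ × 11.2903 × 17.5 = 98.79.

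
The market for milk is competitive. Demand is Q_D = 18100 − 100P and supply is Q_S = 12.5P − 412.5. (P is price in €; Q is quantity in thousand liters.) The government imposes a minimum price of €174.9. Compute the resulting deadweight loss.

€48153.39 thousand

In inverse form: demand P = 181 − 0.01Q, supply P = 33 + 0.08Q.
Competitive equilibrium: 181 − 0.01Q = 33 + 0.08Q → Q* = 1644.4444, P* = 164.5556.
At the floor P = 174.9, quantity demanded = (181 − 174.9)/0.01 = 610.
Sellers' marginal cost at Q' = 610: 33 + 0.08·610 = 81.8.
ΔQ = 1644.4444 − 610 = 1034.4444; wedge = 174.9 − 81.8 = 93.1.
Welfare loss = ½ × 1034.4444 × 93.1 = €48153.39 thousand.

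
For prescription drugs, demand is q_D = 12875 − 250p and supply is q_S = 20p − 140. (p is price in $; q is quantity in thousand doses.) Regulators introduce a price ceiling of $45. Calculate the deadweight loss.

In inverse form: demand p = 51.5 − 0.004q, supply p = 7 + 0.05q.
Competitive equilibrium: 51.5 − 0.004q = 7 + 0.05q → q* = 824.0741, p* = 48.2037.
At the ceiling p = 45, quantity supplied = (45 − 7)/0.05 = 760.
Willingness to pay at q' = 760: 51.5 − 0.004·760 = 48.46.
Δq = 824.0741 − 760 = 64.0741; wedge = 48.46 − 45 = 3.46.
DWL = ½ × 64.0741 × 3.46 = $110.85 thousand.

$110.85 thousand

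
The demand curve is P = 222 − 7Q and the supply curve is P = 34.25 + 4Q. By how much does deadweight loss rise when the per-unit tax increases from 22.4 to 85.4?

Competitive equilibrium: 222 − 7Q = 34.25 + 4Q → Q* = 17.0682, P* = 102.5227.
For a per-unit tax t: ΔQ = t/11, so DWL = ½·t·(t/11) = t²/22.
At t = 22.4: DWL = 22.807. At t = 85.4: DWL = 331.507.
Increase = 331.507 − 22.807 = 308.70.

308.70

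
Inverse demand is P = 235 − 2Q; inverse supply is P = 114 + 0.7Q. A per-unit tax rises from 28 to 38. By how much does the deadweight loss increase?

Competitive equilibrium: 235 − 2Q = 114 + 0.7Q → Q* = 44.8148, P* = 145.3704.
For a per-unit tax t: ΔQ = t/2.7, so DWL = ½·t·(t/2.7) = t²/5.4.
At t = 28: DWL = 145.185. At t = 38: DWL = 267.407.
Increase = 267.407 − 145.185 = 122.22.

122.22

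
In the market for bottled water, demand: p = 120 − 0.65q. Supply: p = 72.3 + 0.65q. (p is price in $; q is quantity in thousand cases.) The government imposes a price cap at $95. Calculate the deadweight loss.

Competitive equilibrium: 120 − 0.65q = 72.3 + 0.65q → q* = 36.6923, p* = 96.15.
At the ceiling p = 95, quantity supplied = (95 − 72.3)/0.65 = 34.9231.
Willingness to pay at q' = 34.9231: 120 − 0.65·34.9231 = 97.3.
Δq = 36.6923 − 34.9231 = 1.7692; wedge = 97.3 − 95 = 2.3.
DWL = ½ × 1.7692 × 2.3 = $2.03 thousand.

$2.03 thousand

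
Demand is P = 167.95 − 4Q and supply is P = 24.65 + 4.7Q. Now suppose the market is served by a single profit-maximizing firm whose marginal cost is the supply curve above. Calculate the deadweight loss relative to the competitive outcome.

117.07

Competitive equilibrium: 167.95 − 4Q = 24.65 + 4.7Q → Q* = 16.4713, P* = 102.0649.
Marginal revenue: MR = 167.95 − 8Q. Set MR = MC: 167.95 − 8Q = 24.65 + 4.7Q → Q_m = 11.2835.
Price P_m = 167.95 − 4·11.2835 = 122.816; MC(Q_m) = 24.65 + 4.7·11.2835 = 77.6825.
Competitive Q* = 16.4713, so ΔQ = 5.1878; wedge = 122.816 − 77.6825 = 45.1335.
DWL = ½ × 5.1878 × 45.1335 = 117.07.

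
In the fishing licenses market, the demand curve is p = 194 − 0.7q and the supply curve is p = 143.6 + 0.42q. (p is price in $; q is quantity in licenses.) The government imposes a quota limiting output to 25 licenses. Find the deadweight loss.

Competitive equilibrium: 194 − 0.7q = 143.6 + 0.42q → q* = 45, p* = 162.5.
At q = 25: demand price = 194 − 0.7·25 = 176.5; supply price = 143.6 + 0.42·25 = 154.1.
Δq = 45 − 25 = 20; wedge = 176.5 − 154.1 = 22.4.
Welfare loss = ½ × 20 × 22.4 = $224.

$224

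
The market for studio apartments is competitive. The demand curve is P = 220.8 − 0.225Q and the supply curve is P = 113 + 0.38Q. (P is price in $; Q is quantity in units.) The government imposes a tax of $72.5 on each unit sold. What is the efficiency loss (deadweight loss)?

Competitive equilibrium: 220.8 − 0.225Q = 113 + 0.38Q → Q* = 178.1818, P* = 180.7091.
With the tax, the buyer price exceeds the seller price by 72.5: (220.8 − 0.225Q) − (113 + 0.38Q) = 72.5 → Q' = 58.3471.
ΔQ = 178.1818 − 58.3471 = 119.8347; the wedge equals the tax, 72.5.
The triangle = ½ × 119.8347 × 72.5 = $4344.01.

$4344.01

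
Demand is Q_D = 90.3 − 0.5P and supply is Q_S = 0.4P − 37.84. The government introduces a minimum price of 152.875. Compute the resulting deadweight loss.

In inverse form: demand P = 180.6 − 2Q, supply P = 94.6 + 2.5Q.
Competitive equilibrium: 180.6 − 2Q = 94.6 + 2.5Q → Q* = 19.1111, P* = 142.3778.
At the floor P = 152.875, quantity demanded = (180.6 − 152.875)/2 = 13.8625.
Sellers' marginal cost at Q' = 13.8625: 94.6 + 2.5·13.8625 = 129.2563.
ΔQ = 19.1111 − 13.8625 = 5.2486; wedge = 152.875 − 129.2563 = 23.6187.
Deadweight loss = ½ × 5.2486 × 23.6187 = 61.98.

61.98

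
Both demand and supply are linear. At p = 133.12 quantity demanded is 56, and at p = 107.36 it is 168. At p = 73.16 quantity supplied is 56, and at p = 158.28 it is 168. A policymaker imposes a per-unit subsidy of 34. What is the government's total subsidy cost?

5130.91

Demand slope = (107.36 − 133.12)/(168 − 56) = −0.23, so p = 146 − 0.23q.
Supply slope = (158.28 − 73.16)/(168 − 56) = 0.76, so p = 30.6 + 0.76q.
Competitive equilibrium: 146 − 0.23q = 30.6 + 0.76q → q* = 116.5657, p* = 119.1899.
The subsidy lowers effective supply by 34: p = 0.76q − 3.4.
New quantity: 146 − 0.23q = 0.76q − 3.4 → q' = 150.9091.
Total subsidy cost = 34 × 150.9091 = 5130.91.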